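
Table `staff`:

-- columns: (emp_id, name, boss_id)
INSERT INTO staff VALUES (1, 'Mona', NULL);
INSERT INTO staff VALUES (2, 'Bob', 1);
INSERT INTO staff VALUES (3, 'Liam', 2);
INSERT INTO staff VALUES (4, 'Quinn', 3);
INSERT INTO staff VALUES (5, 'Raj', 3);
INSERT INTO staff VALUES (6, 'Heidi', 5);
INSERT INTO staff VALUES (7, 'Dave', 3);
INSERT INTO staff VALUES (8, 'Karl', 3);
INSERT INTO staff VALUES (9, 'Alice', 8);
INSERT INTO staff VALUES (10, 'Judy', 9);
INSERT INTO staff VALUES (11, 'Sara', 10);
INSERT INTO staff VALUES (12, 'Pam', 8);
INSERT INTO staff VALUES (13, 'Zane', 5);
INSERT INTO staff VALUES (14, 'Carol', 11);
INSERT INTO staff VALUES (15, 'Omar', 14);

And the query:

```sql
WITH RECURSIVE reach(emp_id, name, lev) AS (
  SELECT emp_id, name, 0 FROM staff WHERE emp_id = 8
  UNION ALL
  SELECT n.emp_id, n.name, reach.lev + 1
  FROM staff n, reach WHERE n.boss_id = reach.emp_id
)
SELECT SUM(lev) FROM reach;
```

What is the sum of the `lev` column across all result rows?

Base: emp_id=8 (Karl) at lev 0.
Iteration 1: rows with boss_id in {8} -> Alice (id 9, lev 1), Pam (id 12, lev 1).
Iteration 2: rows with boss_id in {9,12} -> Judy (id 10, lev 2).
Iteration 3: rows with boss_id in {10} -> Sara (id 11, lev 3).
Iteration 4: rows with boss_id in {11} -> Carol (id 14, lev 4).
Iteration 5: rows with boss_id in {14} -> Omar (id 15, lev 5).
Iteration 6: no rows with boss_id in {15}; recursion stops.
SUM(lev) = 0 + 1 + 1 + 2 + 3 + 4 + 5 = 16.

16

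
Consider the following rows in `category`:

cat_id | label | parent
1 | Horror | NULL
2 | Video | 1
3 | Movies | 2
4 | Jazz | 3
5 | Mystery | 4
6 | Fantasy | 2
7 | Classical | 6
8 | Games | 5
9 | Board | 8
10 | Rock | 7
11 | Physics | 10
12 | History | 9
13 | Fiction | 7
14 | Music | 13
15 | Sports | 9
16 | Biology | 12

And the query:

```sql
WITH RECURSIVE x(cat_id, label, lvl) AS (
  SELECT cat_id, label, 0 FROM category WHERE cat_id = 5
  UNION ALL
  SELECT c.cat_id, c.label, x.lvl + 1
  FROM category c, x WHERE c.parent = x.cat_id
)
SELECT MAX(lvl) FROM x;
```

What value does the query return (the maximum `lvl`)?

Base: cat_id=5 (Mystery) at lvl 0.
Iteration 1: rows with parent in {5} -> Games (id 8, lvl 1).
Iteration 2: rows with parent in {8} -> Board (id 9, lvl 2).
Iteration 3: rows with parent in {9} -> History (id 12, lvl 3), Sports (id 15, lvl 3).
Iteration 4: rows with parent in {12,15} -> Biology (id 16, lvl 4).
Iteration 5: no rows with parent in {16}; recursion stops.
lvl values: 0, 1, 2, 3, 3, 4; the maximum is 4.

4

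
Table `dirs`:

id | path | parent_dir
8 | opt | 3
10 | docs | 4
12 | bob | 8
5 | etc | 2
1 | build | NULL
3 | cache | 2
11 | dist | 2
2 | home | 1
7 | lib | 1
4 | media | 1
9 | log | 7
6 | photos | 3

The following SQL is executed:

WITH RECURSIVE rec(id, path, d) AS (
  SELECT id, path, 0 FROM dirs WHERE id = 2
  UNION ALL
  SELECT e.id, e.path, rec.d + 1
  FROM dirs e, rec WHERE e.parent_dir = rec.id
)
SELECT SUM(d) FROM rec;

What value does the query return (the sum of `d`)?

Base: id=2 (home) at d 0.
Iteration 1: rows with parent_dir in {2} -> cache (id 3, d 1), etc (id 5, d 1), dist (id 11, d 1).
Iteration 2: rows with parent_dir in {3,5,11} -> photos (id 6, d 2), opt (id 8, d 2).
Iteration 3: rows with parent_dir in {6,8} -> bob (id 12, d 3).
Iteration 4: no rows with parent_dir in {12}; recursion stops.
SUM(d) = 0 + 1 + 1 + 1 + 2 + 2 + 3 = 10.

10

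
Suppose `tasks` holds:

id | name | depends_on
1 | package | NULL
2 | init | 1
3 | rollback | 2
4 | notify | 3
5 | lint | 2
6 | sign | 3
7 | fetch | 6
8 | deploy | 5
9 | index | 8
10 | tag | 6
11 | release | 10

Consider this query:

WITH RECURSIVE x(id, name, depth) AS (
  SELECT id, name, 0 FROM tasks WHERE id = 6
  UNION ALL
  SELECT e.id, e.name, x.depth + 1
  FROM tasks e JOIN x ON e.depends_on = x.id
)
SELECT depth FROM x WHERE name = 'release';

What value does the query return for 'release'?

Base: id=6 (sign) at depth 0.
Iteration 1: rows with depends_on in {6} -> fetch (id 7, depth 1), tag (id 10, depth 1).
Iteration 2: rows with depends_on in {7,10} -> release (id 11, depth 2).
Iteration 3: no rows with depends_on in {11}; recursion stops.

2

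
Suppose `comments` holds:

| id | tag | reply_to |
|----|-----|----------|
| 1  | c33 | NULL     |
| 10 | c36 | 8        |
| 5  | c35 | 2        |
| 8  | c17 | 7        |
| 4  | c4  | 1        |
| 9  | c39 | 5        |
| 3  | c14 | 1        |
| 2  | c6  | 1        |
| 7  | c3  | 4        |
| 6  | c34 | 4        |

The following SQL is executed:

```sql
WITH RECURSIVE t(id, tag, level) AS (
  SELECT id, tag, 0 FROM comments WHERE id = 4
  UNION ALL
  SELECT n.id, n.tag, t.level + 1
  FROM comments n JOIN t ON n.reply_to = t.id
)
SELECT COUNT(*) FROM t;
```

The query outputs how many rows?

5

Base: id=4 (c4) at level 0.
Iteration 1: rows with reply_to in {4} -> c34 (id 6, level 1), c3 (id 7, level 1).
Iteration 2: rows with reply_to in {6,7} -> c17 (id 8, level 2).
Iteration 3: rows with reply_to in {8} -> c36 (id 10, level 3).
Iteration 4: no rows with reply_to in {10}; recursion stops.
Total rows emitted: 5.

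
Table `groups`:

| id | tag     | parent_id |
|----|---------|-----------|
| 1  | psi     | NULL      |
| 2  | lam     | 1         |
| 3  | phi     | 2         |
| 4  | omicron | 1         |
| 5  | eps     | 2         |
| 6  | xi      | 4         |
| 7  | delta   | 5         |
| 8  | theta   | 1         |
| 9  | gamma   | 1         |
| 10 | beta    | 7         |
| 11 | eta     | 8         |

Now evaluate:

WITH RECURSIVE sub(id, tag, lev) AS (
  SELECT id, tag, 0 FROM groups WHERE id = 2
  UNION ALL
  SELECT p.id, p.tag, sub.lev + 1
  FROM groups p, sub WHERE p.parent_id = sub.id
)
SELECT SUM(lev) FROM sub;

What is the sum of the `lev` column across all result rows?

Base: id=2 (lam) at lev 0.
Iteration 1: rows with parent_id in {2} -> phi (id 3, lev 1), eps (id 5, lev 1).
Iteration 2: rows with parent_id in {3,5} -> delta (id 7, lev 2).
Iteration 3: rows with parent_id in {7} -> beta (id 10, lev 3).
Iteration 4: no rows with parent_id in {10}; recursion stops.
SUM(lev) = 0 + 1 + 1 + 2 + 3 = 7.

7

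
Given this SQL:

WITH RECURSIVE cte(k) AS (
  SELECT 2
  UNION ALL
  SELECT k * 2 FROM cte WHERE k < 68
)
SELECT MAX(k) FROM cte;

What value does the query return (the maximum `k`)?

128

Base: k=2.
Iteration 1: 2 < 68 holds -> k = 2 * 2 = 4.
Iteration 2: 4 < 68 holds -> k = 4 * 2 = 8.
Iteration 3: 8 < 68 holds -> k = 8 * 2 = 16.
Iteration 4: 16 < 68 holds -> k = 16 * 2 = 32.
Iteration 5: 32 < 68 holds -> k = 32 * 2 = 64.
Iteration 6: 64 < 68 holds -> k = 64 * 2 = 128.
Iteration 7: 128 < 68 fails; recursion stops.
k values: 2, 4, 8, 16, 32, 64, 128; the maximum is 128.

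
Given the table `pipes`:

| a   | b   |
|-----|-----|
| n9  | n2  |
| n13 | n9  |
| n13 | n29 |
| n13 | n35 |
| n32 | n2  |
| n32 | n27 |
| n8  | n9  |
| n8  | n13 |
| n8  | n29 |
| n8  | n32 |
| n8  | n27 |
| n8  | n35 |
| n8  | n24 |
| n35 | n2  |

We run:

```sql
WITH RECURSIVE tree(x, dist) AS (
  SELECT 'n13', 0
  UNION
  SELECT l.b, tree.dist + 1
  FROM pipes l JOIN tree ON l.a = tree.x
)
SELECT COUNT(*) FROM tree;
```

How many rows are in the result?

Base: (n13, dist=0).
Iteration 1: edges from {n13} -> (n29, dist=1), (n35, dist=1), (n9, dist=1).
Iteration 2: edges from {n29,n35,n9} -> (n2, dist=2). [UNION drops 1 duplicate row(s)]
Iteration 3: no outgoing edges from {n2}; recursion stops.
Total rows emitted: 5.

5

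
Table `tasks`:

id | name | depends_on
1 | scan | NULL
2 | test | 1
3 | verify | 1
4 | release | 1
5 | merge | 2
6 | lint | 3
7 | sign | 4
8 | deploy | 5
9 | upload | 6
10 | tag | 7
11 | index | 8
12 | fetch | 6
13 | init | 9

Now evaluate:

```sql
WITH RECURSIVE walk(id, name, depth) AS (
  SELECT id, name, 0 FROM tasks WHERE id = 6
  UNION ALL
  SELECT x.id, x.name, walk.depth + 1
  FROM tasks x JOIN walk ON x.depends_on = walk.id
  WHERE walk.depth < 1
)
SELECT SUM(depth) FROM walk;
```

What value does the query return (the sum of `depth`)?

Base: id=6 (lint) at depth 0.
Iteration 1: rows with depends_on in {6} -> upload (id 9, depth 1), fetch (id 12, depth 1).
Iteration 2: depth < 1 fails for all current rows; recursion stops.
SUM(depth) = 0 + 1 + 1 = 2.

2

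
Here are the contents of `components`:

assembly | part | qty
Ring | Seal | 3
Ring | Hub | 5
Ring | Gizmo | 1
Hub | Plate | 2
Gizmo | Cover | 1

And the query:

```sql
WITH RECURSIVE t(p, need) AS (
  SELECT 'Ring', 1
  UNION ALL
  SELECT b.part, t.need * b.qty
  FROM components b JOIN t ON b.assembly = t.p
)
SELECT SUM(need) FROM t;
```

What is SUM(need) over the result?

Base: (Ring, need=1).
Iteration 1: components of {Ring} -> Gizmo = 1*1 = 1, Hub = 1*5 = 5, Seal = 1*3 = 3.
Iteration 2: components of {Gizmo,Hub,Seal} -> Cover = 1*1 = 1, Plate = 5*2 = 10.
Iteration 3: no further components; recursion stops.
SUM(need) = 1 + 3 + 5 + 1 + 10 + 1 = 21.

21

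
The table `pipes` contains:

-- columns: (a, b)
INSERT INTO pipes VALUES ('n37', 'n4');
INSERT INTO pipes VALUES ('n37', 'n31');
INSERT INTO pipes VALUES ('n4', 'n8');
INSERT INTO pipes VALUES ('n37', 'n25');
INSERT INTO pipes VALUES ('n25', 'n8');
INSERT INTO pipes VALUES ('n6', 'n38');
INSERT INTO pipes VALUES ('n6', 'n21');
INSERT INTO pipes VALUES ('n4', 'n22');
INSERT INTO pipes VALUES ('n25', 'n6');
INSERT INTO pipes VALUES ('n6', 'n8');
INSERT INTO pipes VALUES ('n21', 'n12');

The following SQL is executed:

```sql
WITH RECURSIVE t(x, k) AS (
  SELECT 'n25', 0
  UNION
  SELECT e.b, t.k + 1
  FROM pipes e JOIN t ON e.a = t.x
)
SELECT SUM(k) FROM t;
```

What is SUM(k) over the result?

11

Base: (n25, k=0).
Iteration 1: edges from {n25} -> (n6, k=1), (n8, k=1).
Iteration 2: edges from {n6,n8} -> (n21, k=2), (n38, k=2), (n8, k=2).
Iteration 3: edges from {n21,n38,n8} -> (n12, k=3).
Iteration 4: no outgoing edges from {n12}; recursion stops.
SUM(k) = 0 + 1 + 1 + 2 + 2 + 2 + 3 = 11.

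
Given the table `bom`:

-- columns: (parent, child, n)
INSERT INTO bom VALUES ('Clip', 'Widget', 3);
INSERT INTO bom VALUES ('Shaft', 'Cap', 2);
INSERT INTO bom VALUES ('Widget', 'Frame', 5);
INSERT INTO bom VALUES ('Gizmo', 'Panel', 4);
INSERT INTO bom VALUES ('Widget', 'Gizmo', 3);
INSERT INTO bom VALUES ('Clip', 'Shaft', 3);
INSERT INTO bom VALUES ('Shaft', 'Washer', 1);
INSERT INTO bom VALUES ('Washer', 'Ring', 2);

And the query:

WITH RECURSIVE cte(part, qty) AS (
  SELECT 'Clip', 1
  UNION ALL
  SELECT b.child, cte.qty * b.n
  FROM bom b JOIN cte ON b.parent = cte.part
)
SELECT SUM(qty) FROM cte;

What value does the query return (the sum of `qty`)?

82

Base: (Clip, qty=1).
Iteration 1: components of {Clip} -> Shaft = 1*3 = 3, Widget = 1*3 = 3.
Iteration 2: components of {Shaft,Widget} -> Cap = 3*2 = 6, Frame = 3*5 = 15, Gizmo = 3*3 = 9, Washer = 3*1 = 3.
Iteration 3: components of {Cap,Frame,Gizmo,Washer} -> Panel = 9*4 = 36, Ring = 3*2 = 6.
Iteration 4: no further components; recursion stops.
SUM(qty) = 1 + 3 + 3 + 6 + 3 + 15 + 9 + 6 + 36 = 82.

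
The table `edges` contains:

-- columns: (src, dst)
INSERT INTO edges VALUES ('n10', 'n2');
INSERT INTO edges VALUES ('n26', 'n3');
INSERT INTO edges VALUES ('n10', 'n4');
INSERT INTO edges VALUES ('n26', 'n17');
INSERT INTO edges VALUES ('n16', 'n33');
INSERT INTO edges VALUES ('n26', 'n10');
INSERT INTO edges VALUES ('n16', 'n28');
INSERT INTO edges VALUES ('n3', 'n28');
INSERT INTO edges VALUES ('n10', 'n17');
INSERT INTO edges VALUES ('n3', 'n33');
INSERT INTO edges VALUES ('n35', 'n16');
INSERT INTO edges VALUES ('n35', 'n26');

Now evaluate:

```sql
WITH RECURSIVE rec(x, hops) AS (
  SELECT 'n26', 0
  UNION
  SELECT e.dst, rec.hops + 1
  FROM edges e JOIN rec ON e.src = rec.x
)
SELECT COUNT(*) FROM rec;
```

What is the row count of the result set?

Base: (n26, hops=0).
Iteration 1: edges from {n26} -> (n10, hops=1), (n17, hops=1), (n3, hops=1).
Iteration 2: edges from {n10,n17,n3} -> (n17, hops=2), (n2, hops=2), (n28, hops=2), (n33, hops=2), (n4, hops=2).
Iteration 3: no outgoing edges from {n17,n2,n28,n33,n4}; recursion stops.
Total rows emitted: 9.

9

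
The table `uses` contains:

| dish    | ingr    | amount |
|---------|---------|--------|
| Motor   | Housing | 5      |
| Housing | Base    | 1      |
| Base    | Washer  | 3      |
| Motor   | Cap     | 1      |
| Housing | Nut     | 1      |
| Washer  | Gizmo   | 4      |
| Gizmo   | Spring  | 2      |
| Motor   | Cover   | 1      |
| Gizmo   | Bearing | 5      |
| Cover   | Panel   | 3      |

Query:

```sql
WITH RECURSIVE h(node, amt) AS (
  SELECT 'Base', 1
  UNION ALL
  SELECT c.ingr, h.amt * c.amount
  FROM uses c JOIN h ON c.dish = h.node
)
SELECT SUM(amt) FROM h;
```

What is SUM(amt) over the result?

Base: (Base, amt=1).
Iteration 1: components of {Base} -> Washer = 1*3 = 3.
Iteration 2: components of {Washer} -> Gizmo = 3*4 = 12.
Iteration 3: components of {Gizmo} -> Bearing = 12*5 = 60, Spring = 12*2 = 24.
Iteration 4: no further components; recursion stops.
SUM(amt) = 1 + 3 + 12 + 24 + 60 = 100.

100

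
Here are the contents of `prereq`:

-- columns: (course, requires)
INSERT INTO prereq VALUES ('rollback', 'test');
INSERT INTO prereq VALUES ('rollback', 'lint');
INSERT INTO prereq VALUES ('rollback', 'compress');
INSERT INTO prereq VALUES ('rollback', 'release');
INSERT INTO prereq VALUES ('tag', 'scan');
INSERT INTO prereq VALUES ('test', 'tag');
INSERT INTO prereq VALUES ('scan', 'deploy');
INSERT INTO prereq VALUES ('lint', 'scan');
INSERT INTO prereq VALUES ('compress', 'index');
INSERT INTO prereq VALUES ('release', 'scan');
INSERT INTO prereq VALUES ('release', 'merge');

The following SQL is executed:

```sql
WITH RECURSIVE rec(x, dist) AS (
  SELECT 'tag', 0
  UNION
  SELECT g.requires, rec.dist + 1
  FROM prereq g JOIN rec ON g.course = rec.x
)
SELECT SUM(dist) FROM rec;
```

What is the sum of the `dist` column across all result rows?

Base: (tag, dist=0).
Iteration 1: edges from {tag} -> (scan, dist=1).
Iteration 2: edges from {scan} -> (deploy, dist=2).
Iteration 3: no outgoing edges from {deploy}; recursion stops.
SUM(dist) = 0 + 1 + 2 = 3.

3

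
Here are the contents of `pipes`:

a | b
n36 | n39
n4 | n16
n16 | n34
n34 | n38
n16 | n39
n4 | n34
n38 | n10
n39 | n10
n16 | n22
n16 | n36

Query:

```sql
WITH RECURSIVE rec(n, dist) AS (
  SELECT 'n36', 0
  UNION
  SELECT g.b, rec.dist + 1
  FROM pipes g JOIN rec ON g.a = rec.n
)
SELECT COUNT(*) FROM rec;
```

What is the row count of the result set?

3

Base: (n36, dist=0).
Iteration 1: edges from {n36} -> (n39, dist=1).
Iteration 2: edges from {n39} -> (n10, dist=2).
Iteration 3: no outgoing edges from {n10}; recursion stops.
Total rows emitted: 3.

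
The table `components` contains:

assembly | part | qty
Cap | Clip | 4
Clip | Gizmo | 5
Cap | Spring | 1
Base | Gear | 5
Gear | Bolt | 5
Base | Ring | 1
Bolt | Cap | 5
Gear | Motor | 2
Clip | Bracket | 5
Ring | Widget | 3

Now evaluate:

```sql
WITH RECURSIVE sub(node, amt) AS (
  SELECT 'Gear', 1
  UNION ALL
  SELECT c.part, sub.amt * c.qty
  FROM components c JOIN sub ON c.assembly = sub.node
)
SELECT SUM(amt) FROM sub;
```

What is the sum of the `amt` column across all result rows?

Base: (Gear, amt=1).
Iteration 1: components of {Gear} -> Bolt = 1*5 = 5, Motor = 1*2 = 2.
Iteration 2: components of {Bolt,Motor} -> Cap = 5*5 = 25.
Iteration 3: components of {Cap} -> Clip = 25*4 = 100, Spring = 25*1 = 25.
Iteration 4: components of {Clip,Spring} -> Bracket = 100*5 = 500, Gizmo = 100*5 = 500.
Iteration 5: no further components; recursion stops.
SUM(amt) = 1 + 5 + 2 + 25 + 100 + 25 + 500 + 500 = 1158.

1158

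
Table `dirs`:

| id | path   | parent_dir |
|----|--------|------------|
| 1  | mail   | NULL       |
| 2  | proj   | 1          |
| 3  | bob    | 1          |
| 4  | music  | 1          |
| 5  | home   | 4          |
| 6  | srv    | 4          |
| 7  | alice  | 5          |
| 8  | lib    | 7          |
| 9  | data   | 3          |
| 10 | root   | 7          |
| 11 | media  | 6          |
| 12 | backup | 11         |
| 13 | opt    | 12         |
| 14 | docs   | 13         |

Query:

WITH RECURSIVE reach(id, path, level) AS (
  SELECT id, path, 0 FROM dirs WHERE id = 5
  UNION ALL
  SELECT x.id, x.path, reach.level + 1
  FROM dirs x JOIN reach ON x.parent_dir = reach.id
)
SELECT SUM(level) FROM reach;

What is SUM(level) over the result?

Base: id=5 (home) at level 0.
Iteration 1: rows with parent_dir in {5} -> alice (id 7, level 1).
Iteration 2: rows with parent_dir in {7} -> lib (id 8, level 2), root (id 10, level 2).
Iteration 3: no rows with parent_dir in {8,10}; recursion stops.
SUM(level) = 0 + 1 + 2 + 2 = 5.

5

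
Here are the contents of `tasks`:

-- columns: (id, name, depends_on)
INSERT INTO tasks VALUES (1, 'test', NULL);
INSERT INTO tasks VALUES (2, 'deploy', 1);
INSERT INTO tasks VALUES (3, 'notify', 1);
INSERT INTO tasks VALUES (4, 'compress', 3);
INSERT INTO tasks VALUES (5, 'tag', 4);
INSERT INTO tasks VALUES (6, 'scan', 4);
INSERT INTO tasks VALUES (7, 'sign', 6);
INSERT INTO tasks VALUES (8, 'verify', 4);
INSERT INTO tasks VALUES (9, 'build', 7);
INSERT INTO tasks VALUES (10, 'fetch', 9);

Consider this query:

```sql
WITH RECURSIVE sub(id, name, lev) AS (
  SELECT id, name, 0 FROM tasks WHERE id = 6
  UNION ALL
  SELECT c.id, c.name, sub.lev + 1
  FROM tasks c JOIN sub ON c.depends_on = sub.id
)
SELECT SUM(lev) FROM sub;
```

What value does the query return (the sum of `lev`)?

6

Base: id=6 (scan) at lev 0.
Iteration 1: rows with depends_on in {6} -> sign (id 7, lev 1).
Iteration 2: rows with depends_on in {7} -> build (id 9, lev 2).
Iteration 3: rows with depends_on in {9} -> fetch (id 10, lev 3).
Iteration 4: no rows with depends_on in {10}; recursion stops.
SUM(lev) = 0 + 1 + 2 + 3 = 6.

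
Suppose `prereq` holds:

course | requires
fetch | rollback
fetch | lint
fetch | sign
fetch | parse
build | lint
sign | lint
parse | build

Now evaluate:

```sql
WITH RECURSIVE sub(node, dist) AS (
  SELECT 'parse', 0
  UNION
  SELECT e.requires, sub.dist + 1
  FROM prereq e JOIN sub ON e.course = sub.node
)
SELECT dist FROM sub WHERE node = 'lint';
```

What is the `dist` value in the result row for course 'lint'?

2

Base: (parse, dist=0).
Iteration 1: edges from {parse} -> (build, dist=1).
Iteration 2: edges from {build} -> (lint, dist=2).
Iteration 3: no outgoing edges from {lint}; recursion stops.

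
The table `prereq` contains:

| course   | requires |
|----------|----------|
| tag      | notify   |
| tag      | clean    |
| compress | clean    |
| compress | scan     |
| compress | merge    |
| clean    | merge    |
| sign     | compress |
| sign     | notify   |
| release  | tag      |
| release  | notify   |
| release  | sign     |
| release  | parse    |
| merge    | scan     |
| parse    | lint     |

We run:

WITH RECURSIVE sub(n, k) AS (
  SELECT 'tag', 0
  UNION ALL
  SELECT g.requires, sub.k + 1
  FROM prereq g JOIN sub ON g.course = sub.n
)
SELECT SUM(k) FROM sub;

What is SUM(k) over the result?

Base: (tag, k=0).
Iteration 1: edges from {tag} -> (clean, k=1), (notify, k=1).
Iteration 2: edges from {clean,notify} -> (merge, k=2).
Iteration 3: edges from {merge} -> (scan, k=3).
Iteration 4: no outgoing edges from {scan}; recursion stops.
SUM(k) = 0 + 1 + 1 + 2 + 3 = 7.

7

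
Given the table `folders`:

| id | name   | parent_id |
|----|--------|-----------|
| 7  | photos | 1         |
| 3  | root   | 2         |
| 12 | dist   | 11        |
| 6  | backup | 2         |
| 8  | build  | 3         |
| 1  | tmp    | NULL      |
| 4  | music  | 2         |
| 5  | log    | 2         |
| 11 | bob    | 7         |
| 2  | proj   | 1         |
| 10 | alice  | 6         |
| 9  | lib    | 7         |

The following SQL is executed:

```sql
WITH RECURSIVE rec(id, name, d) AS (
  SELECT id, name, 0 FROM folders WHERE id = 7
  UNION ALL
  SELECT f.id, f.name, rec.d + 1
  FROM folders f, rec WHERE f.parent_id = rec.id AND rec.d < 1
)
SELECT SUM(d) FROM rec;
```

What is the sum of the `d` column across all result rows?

Base: id=7 (photos) at d 0.
Iteration 1: rows with parent_id in {7} -> lib (id 9, d 1), bob (id 11, d 1).
Iteration 2: d < 1 fails for all current rows; recursion stops.
SUM(d) = 0 + 1 + 1 = 2.

2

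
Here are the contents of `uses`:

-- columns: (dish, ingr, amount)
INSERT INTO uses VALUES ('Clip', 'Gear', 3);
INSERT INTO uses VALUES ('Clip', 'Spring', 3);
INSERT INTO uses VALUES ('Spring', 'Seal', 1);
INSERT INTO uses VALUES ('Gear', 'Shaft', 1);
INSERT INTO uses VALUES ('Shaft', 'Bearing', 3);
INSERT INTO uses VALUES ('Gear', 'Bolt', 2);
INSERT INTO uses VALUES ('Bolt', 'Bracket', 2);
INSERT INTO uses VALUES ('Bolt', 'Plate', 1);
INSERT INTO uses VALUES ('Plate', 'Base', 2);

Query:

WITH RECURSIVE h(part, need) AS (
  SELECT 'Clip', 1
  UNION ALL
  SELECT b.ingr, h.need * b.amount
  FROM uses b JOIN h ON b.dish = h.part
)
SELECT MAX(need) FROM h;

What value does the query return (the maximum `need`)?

Base: (Clip, need=1).
Iteration 1: components of {Clip} -> Gear = 1*3 = 3, Spring = 1*3 = 3.
Iteration 2: components of {Gear,Spring} -> Bolt = 3*2 = 6, Seal = 3*1 = 3, Shaft = 3*1 = 3.
Iteration 3: components of {Bolt,Seal,Shaft} -> Bearing = 3*3 = 9, Bracket = 6*2 = 12, Plate = 6*1 = 6.
Iteration 4: components of {Bearing,Bracket,Plate} -> Base = 6*2 = 12.
Iteration 5: no further components; recursion stops.
need values: 1, 3, 3, 3, 6, 3, 9, 12, 6, 12; the maximum is 12.

12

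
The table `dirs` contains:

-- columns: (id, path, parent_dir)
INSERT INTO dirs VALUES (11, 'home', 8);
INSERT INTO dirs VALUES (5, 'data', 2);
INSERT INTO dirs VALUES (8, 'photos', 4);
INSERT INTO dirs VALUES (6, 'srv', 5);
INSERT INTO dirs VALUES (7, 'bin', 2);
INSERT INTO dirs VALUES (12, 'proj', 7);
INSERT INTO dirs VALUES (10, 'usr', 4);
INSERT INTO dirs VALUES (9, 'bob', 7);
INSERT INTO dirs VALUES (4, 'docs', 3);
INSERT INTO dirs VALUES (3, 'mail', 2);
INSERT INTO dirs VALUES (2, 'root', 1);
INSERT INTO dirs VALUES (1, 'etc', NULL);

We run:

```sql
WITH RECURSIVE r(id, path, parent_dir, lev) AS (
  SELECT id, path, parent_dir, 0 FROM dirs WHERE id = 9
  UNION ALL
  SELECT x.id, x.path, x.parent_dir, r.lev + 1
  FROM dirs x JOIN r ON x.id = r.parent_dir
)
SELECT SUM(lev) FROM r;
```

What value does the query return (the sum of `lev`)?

6

Base: id=9 (bob), parent_dir=7, lev 0.
Iteration 1: join on id=7 -> bin (id 7, parent_dir=2, lev 1).
Iteration 2: join on id=2 -> root (id 2, parent_dir=1, lev 2).
Iteration 3: join on id=1 -> etc (id 1, parent_dir=NULL, lev 3).
Iteration 4: parent_dir is NULL; no match; recursion stops.
SUM(lev) = 0 + 1 + 2 + 3 = 6.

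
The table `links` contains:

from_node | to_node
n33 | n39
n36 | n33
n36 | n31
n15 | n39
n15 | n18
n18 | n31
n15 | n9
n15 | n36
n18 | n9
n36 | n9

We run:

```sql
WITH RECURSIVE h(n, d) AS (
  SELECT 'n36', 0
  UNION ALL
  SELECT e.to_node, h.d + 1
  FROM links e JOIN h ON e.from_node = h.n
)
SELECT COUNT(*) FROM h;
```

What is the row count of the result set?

5

Base: (n36, d=0).
Iteration 1: edges from {n36} -> (n31, d=1), (n33, d=1), (n9, d=1).
Iteration 2: edges from {n31,n33,n9} -> (n39, d=2).
Iteration 3: no outgoing edges from {n39}; recursion stops.
Total rows emitted: 5.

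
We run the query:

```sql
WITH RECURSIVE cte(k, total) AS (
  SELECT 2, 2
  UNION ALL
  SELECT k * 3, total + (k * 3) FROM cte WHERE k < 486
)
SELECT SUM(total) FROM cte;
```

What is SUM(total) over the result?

1086

Base: k=2, total=2.
Iteration 1: 2 < 486 holds -> k = 2 * 3 = 6, total = 2 + 6 = 8.
Iteration 2: 6 < 486 holds -> k = 6 * 3 = 18, total = 8 + 18 = 26.
Iteration 3: 18 < 486 holds -> k = 18 * 3 = 54, total = 26 + 54 = 80.
Iteration 4: 54 < 486 holds -> k = 54 * 3 = 162, total = 80 + 162 = 242.
Iteration 5: 162 < 486 holds -> k = 162 * 3 = 486, total = 242 + 486 = 728.
Iteration 6: 486 < 486 fails; recursion stops.
SUM(total) = 2 + 8 + 26 + 80 + 242 + 728 = 1086.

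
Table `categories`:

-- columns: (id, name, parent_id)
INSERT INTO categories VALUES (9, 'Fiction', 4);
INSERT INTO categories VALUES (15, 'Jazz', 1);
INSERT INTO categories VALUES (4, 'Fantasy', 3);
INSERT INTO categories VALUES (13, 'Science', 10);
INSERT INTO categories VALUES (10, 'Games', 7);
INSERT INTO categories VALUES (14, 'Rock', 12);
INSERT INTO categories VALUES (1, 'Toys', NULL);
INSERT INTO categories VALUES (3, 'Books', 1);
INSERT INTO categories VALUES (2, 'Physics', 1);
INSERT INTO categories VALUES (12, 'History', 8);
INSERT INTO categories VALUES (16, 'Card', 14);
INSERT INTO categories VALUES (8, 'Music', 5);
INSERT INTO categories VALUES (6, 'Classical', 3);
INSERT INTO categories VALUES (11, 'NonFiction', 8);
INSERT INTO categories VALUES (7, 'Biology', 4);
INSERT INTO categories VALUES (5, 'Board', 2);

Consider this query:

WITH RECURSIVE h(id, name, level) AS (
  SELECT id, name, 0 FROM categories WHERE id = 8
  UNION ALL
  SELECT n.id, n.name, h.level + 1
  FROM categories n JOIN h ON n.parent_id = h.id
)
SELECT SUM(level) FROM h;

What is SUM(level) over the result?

7

Base: id=8 (Music) at level 0.
Iteration 1: rows with parent_id in {8} -> NonFiction (id 11, level 1), History (id 12, level 1).
Iteration 2: rows with parent_id in {11,12} -> Rock (id 14, level 2).
Iteration 3: rows with parent_id in {14} -> Card (id 16, level 3).
Iteration 4: no rows with parent_id in {16}; recursion stops.
SUM(level) = 0 + 1 + 1 + 2 + 3 = 7.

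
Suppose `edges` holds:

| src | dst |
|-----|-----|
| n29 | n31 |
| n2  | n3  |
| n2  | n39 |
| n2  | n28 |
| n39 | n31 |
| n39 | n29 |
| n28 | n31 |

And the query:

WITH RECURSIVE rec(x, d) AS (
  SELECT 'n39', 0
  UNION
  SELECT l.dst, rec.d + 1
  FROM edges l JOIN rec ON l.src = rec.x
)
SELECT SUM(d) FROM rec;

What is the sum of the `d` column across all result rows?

Base: (n39, d=0).
Iteration 1: edges from {n39} -> (n29, d=1), (n31, d=1).
Iteration 2: edges from {n29,n31} -> (n31, d=2).
Iteration 3: no outgoing edges from {n31}; recursion stops.
SUM(d) = 0 + 1 + 1 + 2 = 4.

4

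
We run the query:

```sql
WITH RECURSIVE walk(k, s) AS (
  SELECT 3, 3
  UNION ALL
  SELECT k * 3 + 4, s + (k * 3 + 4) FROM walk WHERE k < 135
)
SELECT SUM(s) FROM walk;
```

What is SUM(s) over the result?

865

Base: k=3, s=3.
Iteration 1: 3 < 135 holds -> k = 3 * 3 + 4 = 13, s = 3 + 13 = 16.
Iteration 2: 13 < 135 holds -> k = 13 * 3 + 4 = 43, s = 16 + 43 = 59.
Iteration 3: 43 < 135 holds -> k = 43 * 3 + 4 = 133, s = 59 + 133 = 192.
Iteration 4: 133 < 135 holds -> k = 133 * 3 + 4 = 403, s = 192 + 403 = 595.
Iteration 5: 403 < 135 fails; recursion stops.
SUM(s) = 3 + 16 + 59 + 192 + 595 = 865.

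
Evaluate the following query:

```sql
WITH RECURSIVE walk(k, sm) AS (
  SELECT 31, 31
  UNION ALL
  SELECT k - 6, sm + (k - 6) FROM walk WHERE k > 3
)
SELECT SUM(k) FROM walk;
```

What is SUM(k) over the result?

96

Base: k=31, sm=31.
Iteration 1: 31 > 3 holds -> k = 31 - 6 = 25, sm = 31 + 25 = 56.
Iteration 2: 25 > 3 holds -> k = 25 - 6 = 19, sm = 56 + 19 = 75.
Iteration 3: 19 > 3 holds -> k = 19 - 6 = 13, sm = 75 + 13 = 88.
Iteration 4: 13 > 3 holds -> k = 13 - 6 = 7, sm = 88 + 7 = 95.
Iteration 5: 7 > 3 holds -> k = 7 - 6 = 1, sm = 95 + 1 = 96.
Iteration 6: 1 > 3 fails; recursion stops.
SUM(k) = 31 + 25 + 19 + 13 + 7 + 1 = 96.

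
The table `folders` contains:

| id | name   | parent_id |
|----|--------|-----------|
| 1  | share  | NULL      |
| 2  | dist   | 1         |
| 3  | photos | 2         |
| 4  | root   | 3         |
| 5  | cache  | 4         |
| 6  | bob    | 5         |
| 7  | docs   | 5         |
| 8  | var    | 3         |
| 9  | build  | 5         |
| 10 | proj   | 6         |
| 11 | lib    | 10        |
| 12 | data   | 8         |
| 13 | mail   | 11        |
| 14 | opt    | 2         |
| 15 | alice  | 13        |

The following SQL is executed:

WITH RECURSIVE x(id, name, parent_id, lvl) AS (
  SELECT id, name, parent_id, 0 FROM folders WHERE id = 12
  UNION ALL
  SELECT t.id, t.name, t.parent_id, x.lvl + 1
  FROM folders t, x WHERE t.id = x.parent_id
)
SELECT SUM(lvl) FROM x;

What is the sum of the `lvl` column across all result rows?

10

Base: id=12 (data), parent_id=8, lvl 0.
Iteration 1: join on id=8 -> var (id 8, parent_id=3, lvl 1).
Iteration 2: join on id=3 -> photos (id 3, parent_id=2, lvl 2).
Iteration 3: join on id=2 -> dist (id 2, parent_id=1, lvl 3).
Iteration 4: join on id=1 -> share (id 1, parent_id=NULL, lvl 4).
Iteration 5: parent_id is NULL; no match; recursion stops.
SUM(lvl) = 0 + 1 + 2 + 3 + 4 = 10.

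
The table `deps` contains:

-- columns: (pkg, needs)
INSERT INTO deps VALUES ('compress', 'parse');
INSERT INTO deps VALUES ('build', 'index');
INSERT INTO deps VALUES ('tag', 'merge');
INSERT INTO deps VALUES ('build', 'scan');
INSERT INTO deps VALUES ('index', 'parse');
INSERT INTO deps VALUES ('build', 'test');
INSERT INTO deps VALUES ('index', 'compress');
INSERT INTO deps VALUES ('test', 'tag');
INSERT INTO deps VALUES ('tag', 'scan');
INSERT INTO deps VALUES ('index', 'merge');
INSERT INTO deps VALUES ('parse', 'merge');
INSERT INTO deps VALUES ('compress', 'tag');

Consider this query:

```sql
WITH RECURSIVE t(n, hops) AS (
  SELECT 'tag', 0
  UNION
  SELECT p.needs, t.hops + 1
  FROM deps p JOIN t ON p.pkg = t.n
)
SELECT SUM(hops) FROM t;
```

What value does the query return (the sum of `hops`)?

2

Base: (tag, hops=0).
Iteration 1: edges from {tag} -> (merge, hops=1), (scan, hops=1).
Iteration 2: no outgoing edges from {merge,scan}; recursion stops.
SUM(hops) = 0 + 1 + 1 = 2.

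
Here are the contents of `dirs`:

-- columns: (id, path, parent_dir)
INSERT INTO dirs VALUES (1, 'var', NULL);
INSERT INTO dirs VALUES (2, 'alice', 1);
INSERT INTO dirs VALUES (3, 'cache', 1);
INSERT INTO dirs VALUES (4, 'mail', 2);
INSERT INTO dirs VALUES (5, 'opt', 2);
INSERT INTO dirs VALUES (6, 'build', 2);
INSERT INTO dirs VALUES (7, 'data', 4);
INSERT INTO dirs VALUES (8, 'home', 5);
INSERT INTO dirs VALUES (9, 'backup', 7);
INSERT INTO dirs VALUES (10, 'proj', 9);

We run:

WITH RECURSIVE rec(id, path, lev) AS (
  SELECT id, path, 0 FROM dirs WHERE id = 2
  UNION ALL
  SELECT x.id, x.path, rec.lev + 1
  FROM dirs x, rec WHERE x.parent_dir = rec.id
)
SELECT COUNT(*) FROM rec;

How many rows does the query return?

8

Base: id=2 (alice) at lev 0.
Iteration 1: rows with parent_dir in {2} -> mail (id 4, lev 1), opt (id 5, lev 1), build (id 6, lev 1).
Iteration 2: rows with parent_dir in {4,5,6} -> data (id 7, lev 2), home (id 8, lev 2).
Iteration 3: rows with parent_dir in {7,8} -> backup (id 9, lev 3).
Iteration 4: rows with parent_dir in {9} -> proj (id 10, lev 4).
Iteration 5: no rows with parent_dir in {10}; recursion stops.
Total rows emitted: 8.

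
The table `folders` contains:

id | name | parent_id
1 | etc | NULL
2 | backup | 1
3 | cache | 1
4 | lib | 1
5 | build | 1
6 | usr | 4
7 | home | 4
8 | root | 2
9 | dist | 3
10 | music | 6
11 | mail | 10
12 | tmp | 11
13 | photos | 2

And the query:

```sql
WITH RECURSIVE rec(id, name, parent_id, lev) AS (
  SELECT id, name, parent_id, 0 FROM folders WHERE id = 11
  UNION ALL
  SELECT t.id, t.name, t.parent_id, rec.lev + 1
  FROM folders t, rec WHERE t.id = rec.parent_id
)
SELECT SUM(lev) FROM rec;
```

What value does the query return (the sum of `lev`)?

Base: id=11 (mail), parent_id=10, lev 0.
Iteration 1: join on id=10 -> music (id 10, parent_id=6, lev 1).
Iteration 2: join on id=6 -> usr (id 6, parent_id=4, lev 2).
Iteration 3: join on id=4 -> lib (id 4, parent_id=1, lev 3).
Iteration 4: join on id=1 -> etc (id 1, parent_id=NULL, lev 4).
Iteration 5: parent_id is NULL; no match; recursion stops.
SUM(lev) = 0 + 1 + 2 + 3 + 4 = 10.

10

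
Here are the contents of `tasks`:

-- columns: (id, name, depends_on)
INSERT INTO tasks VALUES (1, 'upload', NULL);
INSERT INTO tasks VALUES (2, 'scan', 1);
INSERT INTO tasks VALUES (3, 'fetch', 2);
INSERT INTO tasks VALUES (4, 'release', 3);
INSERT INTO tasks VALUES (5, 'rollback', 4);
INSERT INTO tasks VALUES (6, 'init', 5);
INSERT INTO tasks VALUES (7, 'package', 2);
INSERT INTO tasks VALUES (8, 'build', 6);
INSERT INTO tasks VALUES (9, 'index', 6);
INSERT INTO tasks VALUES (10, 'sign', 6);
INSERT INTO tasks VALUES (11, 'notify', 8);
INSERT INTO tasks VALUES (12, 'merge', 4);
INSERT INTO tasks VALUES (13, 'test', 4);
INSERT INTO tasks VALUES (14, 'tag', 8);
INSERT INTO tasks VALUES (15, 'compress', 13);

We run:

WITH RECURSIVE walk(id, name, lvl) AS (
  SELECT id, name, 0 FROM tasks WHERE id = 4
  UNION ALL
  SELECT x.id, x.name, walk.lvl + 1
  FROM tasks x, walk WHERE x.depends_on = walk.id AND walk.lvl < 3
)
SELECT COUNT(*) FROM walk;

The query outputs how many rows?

9

Base: id=4 (release) at lvl 0.
Iteration 1: rows with depends_on in {4} -> rollback (id 5, lvl 1), merge (id 12, lvl 1), test (id 13, lvl 1).
Iteration 2: rows with depends_on in {5,12,13} -> init (id 6, lvl 2), compress (id 15, lvl 2).
Iteration 3: rows with depends_on in {6,15} -> build (id 8, lvl 3), index (id 9, lvl 3), sign (id 10, lvl 3).
Iteration 4: lvl < 3 fails for all current rows; recursion stops.
Total rows emitted: 9.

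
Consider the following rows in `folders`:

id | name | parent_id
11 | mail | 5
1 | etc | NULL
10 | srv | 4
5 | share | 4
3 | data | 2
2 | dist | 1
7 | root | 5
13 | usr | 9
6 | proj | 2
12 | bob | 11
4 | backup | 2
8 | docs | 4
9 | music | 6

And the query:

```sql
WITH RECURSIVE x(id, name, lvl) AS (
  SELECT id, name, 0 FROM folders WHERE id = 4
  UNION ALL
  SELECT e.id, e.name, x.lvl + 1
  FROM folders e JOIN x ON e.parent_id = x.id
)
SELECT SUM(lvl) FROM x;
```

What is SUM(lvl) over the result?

Base: id=4 (backup) at lvl 0.
Iteration 1: rows with parent_id in {4} -> share (id 5, lvl 1), docs (id 8, lvl 1), srv (id 10, lvl 1).
Iteration 2: rows with parent_id in {5,8,10} -> root (id 7, lvl 2), mail (id 11, lvl 2).
Iteration 3: rows with parent_id in {7,11} -> bob (id 12, lvl 3).
Iteration 4: no rows with parent_id in {12}; recursion stops.
SUM(lvl) = 0 + 1 + 1 + 1 + 2 + 2 + 3 = 10.

10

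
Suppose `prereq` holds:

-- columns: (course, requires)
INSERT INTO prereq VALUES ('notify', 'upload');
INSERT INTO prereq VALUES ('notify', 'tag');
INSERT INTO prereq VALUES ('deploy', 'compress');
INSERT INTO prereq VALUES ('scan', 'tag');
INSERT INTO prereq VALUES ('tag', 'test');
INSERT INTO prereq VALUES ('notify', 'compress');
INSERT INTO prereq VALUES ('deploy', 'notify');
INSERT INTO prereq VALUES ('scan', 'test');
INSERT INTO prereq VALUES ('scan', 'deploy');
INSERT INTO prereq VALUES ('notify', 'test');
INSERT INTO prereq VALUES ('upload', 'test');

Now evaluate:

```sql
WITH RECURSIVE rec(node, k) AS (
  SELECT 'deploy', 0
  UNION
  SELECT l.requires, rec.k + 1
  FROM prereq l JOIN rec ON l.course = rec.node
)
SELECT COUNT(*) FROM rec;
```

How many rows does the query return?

Base: (deploy, k=0).
Iteration 1: edges from {deploy} -> (compress, k=1), (notify, k=1).
Iteration 2: edges from {compress,notify} -> (compress, k=2), (tag, k=2), (test, k=2), (upload, k=2).
Iteration 3: edges from {compress,tag,test,upload} -> (test, k=3). [UNION drops 1 duplicate row(s)]
Iteration 4: no outgoing edges from {test}; recursion stops.
Total rows emitted: 8.

8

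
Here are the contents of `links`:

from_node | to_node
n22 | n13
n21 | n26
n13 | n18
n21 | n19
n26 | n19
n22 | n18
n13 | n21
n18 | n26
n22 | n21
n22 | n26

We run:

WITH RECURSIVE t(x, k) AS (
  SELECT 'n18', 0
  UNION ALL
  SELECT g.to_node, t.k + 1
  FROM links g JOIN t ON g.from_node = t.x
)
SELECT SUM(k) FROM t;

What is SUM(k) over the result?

3

Base: (n18, k=0).
Iteration 1: edges from {n18} -> (n26, k=1).
Iteration 2: edges from {n26} -> (n19, k=2).
Iteration 3: no outgoing edges from {n19}; recursion stops.
SUM(k) = 0 + 1 + 2 = 3.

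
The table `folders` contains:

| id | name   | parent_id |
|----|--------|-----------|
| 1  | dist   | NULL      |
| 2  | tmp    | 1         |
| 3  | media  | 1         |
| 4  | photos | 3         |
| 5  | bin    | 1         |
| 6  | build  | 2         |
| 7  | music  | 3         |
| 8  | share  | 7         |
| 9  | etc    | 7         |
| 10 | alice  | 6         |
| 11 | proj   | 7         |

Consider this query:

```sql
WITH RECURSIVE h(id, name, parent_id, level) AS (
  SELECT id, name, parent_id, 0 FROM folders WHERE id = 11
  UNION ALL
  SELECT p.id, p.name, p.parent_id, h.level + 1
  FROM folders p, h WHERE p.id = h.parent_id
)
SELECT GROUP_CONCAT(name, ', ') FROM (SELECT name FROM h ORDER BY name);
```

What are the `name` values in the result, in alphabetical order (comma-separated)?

dist, media, music, proj

Base: id=11 (proj), parent_id=7, level 0.
Iteration 1: join on id=7 -> music (id 7, parent_id=3, level 1).
Iteration 2: join on id=3 -> media (id 3, parent_id=1, level 2).
Iteration 3: join on id=1 -> dist (id 1, parent_id=NULL, level 3).
Iteration 4: parent_id is NULL; no match; recursion stops.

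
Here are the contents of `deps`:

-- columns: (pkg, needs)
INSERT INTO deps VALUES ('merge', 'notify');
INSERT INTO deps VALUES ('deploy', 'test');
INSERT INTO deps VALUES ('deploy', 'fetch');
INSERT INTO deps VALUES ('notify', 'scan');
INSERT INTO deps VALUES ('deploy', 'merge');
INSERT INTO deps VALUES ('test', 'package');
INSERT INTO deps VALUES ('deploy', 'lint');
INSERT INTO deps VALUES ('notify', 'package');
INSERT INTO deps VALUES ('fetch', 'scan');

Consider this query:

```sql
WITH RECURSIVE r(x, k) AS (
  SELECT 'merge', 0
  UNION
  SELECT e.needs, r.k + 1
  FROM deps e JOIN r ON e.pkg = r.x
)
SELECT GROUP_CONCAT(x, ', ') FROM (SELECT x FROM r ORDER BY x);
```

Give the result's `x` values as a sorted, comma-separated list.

merge, notify, package, scan

Base: (merge, k=0).
Iteration 1: edges from {merge} -> (notify, k=1).
Iteration 2: edges from {notify} -> (package, k=2), (scan, k=2).
Iteration 3: no outgoing edges from {package,scan}; recursion stops.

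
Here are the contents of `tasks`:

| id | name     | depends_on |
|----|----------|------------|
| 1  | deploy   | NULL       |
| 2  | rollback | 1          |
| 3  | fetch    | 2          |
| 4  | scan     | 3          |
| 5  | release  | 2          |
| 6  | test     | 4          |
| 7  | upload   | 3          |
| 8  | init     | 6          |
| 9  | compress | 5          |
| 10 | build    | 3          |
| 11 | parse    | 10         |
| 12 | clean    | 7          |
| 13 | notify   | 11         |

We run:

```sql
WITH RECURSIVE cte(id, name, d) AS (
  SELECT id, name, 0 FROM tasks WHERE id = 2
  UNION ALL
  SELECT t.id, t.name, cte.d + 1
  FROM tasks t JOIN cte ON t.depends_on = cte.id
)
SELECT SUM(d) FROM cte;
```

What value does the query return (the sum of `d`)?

Base: id=2 (rollback) at d 0.
Iteration 1: rows with depends_on in {2} -> fetch (id 3, d 1), release (id 5, d 1).
Iteration 2: rows with depends_on in {3,5} -> scan (id 4, d 2), upload (id 7, d 2), compress (id 9, d 2), build (id 10, d 2).
Iteration 3: rows with depends_on in {4,7,9,10} -> test (id 6, d 3), parse (id 11, d 3), clean (id 12, d 3).
Iteration 4: rows with depends_on in {6,11,12} -> init (id 8, d 4), notify (id 13, d 4).
Iteration 5: no rows with depends_on in {8,13}; recursion stops.
SUM(d) = 0 + 1 + 1 + 2 + 2 + 2 + 2 + 3 + 3 + 3 + 4 + 4 = 27.

27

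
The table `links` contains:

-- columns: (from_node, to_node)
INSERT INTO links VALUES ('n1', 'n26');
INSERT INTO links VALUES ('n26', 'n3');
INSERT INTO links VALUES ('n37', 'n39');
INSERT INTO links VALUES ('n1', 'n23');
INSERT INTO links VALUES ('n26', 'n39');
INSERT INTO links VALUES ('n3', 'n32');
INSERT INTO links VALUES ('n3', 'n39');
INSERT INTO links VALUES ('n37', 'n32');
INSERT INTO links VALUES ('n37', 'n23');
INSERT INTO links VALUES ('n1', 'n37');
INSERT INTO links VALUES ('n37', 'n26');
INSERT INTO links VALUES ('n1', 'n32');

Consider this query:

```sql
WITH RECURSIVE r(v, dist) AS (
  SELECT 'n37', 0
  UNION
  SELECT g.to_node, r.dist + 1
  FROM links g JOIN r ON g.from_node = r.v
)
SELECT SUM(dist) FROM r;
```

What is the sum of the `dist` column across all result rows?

Base: (n37, dist=0).
Iteration 1: edges from {n37} -> (n23, dist=1), (n26, dist=1), (n32, dist=1), (n39, dist=1).
Iteration 2: edges from {n23,n26,n32,n39} -> (n3, dist=2), (n39, dist=2).
Iteration 3: edges from {n3,n39} -> (n32, dist=3), (n39, dist=3).
Iteration 4: no outgoing edges from {n32,n39}; recursion stops.
SUM(dist) = 0 + 1 + 1 + 1 + 1 + 2 + 2 + 3 + 3 = 14.

14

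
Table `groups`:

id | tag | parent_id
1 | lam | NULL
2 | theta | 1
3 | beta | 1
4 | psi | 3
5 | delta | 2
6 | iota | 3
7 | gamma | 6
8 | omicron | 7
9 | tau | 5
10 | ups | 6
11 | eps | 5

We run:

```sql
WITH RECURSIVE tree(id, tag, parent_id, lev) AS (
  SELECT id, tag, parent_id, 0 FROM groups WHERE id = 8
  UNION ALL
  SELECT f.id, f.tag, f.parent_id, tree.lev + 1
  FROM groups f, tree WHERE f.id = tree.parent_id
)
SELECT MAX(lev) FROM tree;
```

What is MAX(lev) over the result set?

Base: id=8 (omicron), parent_id=7, lev 0.
Iteration 1: join on id=7 -> gamma (id 7, parent_id=6, lev 1).
Iteration 2: join on id=6 -> iota (id 6, parent_id=3, lev 2).
Iteration 3: join on id=3 -> beta (id 3, parent_id=1, lev 3).
Iteration 4: join on id=1 -> lam (id 1, parent_id=NULL, lev 4).
Iteration 5: parent_id is NULL; no match; recursion stops.
lev values: 0, 1, 2, 3, 4; the maximum is 4.

4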